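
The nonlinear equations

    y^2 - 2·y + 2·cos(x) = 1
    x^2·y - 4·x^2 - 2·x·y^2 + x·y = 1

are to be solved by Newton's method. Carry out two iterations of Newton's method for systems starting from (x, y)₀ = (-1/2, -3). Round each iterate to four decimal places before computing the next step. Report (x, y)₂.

(0.5282, 0.2843)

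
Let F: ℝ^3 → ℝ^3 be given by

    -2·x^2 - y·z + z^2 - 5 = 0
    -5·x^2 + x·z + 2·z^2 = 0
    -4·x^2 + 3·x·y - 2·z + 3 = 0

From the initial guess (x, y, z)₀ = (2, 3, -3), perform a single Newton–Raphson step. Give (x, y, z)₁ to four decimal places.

At (2, 3, -3): F = (5.0000, -8.0000, 11.0000).
Jacobian J = [[-4·x, -z, -y + 2·z], [-10·x + z, 0, x + 4·z], [-8·x + 3·y, 3·x, -2]].
At the point, J = [[-8.0000, 3.0000, -9.0000], [-23.0000, 0.0000, -10.0000], [-7.0000, 6.0000, -2.0000]] (det J = 834.0000).
Solving J·Δ = −F gives Δ = (-0.4245, -2.2698, 0.1763).
Then the next iterate is (x, y, z)₁ = (1.5755, 0.7302, -2.8237).

(1.5755, 0.7302, -2.8237)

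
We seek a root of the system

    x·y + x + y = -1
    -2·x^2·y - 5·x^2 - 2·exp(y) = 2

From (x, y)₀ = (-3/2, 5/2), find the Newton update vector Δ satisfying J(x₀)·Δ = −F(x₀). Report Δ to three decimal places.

At (-3/2, 5/2): F = (-1.750, -48.86499).
Jacobian J = [[y + 1, x + 1], [-4·x·y - 10·x, -2·x^2 - 2·exp(y)]].
At the point, J = [[3.500, -0.500], [30.000, -28.86499]] (det J = -86.02746).
Solving J·Δ = −F gives Δ = (0.303, -1.378).

(0.303, -1.378)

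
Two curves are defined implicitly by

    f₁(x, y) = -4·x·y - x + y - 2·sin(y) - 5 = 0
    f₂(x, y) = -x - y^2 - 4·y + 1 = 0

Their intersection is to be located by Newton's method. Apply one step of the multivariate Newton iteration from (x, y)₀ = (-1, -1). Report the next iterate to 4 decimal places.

(-3.3853, 2.6926)

At (-1, -1): F = (-7.317058, 5.0000).
Jacobian J = [[-4·y - 1, -4·x - 2·cos(y) + 1], [-1, -2·y - 4]].
At the point, J = [[3.0000, 3.919395], [-1.0000, -2.0000]] (det J = -2.080605).
Solving J·Δ = −F gives Δ = (-2.3853, 3.6926).
Then the next iterate is (x, y)₁ = (-3.3853, 2.6926).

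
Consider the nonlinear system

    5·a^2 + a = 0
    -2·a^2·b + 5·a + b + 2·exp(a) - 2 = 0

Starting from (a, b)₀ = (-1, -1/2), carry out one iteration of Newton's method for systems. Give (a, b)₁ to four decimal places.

At (-1, -1/2): F = (4.0000, -5.764241).
Jacobian J = [[10·a + 1, 0], [-4·a·b + 2·exp(a) + 5, -2·a^2 + 1]].
At the point, J = [[-9.0000, 0.0000], [3.735759, -1.0000]] (det J = 9.0000).
Solving J·Δ = −F gives Δ = (0.4444, -4.1039).
Then the next iterate is (a, b)₁ = (-0.5556, -4.6039).

(-0.5556, -4.6039)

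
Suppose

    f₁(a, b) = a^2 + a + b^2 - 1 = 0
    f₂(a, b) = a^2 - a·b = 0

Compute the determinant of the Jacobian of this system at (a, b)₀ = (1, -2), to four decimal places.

13.0000

J = [[2·a + 1, 2·b], [2·a - b, -a]].
At the point, J = [[3.0000, -4.0000], [4.0000, -1.0000]].
det J = 13.0000.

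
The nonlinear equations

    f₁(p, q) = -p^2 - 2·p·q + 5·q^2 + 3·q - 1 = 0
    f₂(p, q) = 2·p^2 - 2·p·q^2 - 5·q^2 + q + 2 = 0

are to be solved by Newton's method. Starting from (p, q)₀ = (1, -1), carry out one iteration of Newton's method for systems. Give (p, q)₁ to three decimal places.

At (1, -1): F = (2.000, -4.000).
Jacobian J = [[-2·p - 2·q, -2·p + 10·q + 3], [4·p - 2·q^2, -4·p·q - 10·q + 1]].
At the point, J = [[0.000, -9.000], [2.000, 15.000]] (det J = 18.000).
Solving J·Δ = −F gives Δ = (0.333, 0.222).
Then the next iterate is (p, q)₁ = (1.333, -0.778).

(1.333, -0.778)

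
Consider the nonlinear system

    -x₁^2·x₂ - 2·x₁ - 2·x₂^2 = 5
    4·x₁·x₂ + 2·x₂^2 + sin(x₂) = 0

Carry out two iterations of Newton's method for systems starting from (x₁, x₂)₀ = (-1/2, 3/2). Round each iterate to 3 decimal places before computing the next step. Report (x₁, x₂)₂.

(-2.509, 0.244)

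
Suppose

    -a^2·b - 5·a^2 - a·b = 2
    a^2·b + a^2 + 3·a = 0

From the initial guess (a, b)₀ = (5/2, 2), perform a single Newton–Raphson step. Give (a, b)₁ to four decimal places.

(1.3136, 1.2169)

At (5/2, 2): F = (-50.7500, 26.2500).
Jacobian J = [[-2·a·b - 10·a - b, -a^2 - a], [2·a·b + 2·a + 3, a^2]].
At the point, J = [[-37.0000, -8.7500], [18.0000, 6.2500]] (det J = -73.7500).
Solving J·Δ = −F gives Δ = (-1.1864, -0.7831).
Then the next iterate is (a, b)₁ = (1.3136, 1.2169).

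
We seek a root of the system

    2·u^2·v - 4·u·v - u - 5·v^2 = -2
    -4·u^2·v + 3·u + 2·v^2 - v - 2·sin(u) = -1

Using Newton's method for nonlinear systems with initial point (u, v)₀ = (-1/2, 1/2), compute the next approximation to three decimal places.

At (-1/2, 1/2): F = (2.500, -0.04115).
Jacobian J = [[4·u·v - 4·v - 1, 2·u^2 - 4·u - 10·v], [-8·u·v - 2·cos(u) + 3, -4·u^2 + 4·v - 1]].
At the point, J = [[-4.000, -2.500], [3.24483, 0.000]] (det J = 8.11209).
Solving J·Δ = −F gives Δ = (0.013, 0.980).
Then the next iterate is (u, v)₁ = (-0.487, 1.480).

(-0.487, 1.480)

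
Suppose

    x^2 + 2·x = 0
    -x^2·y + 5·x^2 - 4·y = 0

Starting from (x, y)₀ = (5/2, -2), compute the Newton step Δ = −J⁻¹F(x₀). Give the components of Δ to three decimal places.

(-1.607, -0.439)

At (5/2, -2): F = (11.250, 51.750).
Jacobian J = [[2·x + 2, 0], [-2·x·y + 10·x, -x^2 - 4]].
At the point, J = [[7.000, 0.000], [35.000, -10.250]] (det J = -71.750).
Solving J·Δ = −F gives Δ = (-1.607, -0.439).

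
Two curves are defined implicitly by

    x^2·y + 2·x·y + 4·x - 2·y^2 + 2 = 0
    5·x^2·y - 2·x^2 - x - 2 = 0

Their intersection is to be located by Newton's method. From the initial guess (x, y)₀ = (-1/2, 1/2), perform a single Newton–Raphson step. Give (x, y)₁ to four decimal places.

At (-1/2, 1/2): F = (-0.8750, -1.3750).
Jacobian J = [[2·x·y + 2·y + 4, x^2 + 2·x - 4·y], [10·x·y - 4·x - 1, 5·x^2]].
At the point, J = [[4.5000, -2.7500], [-1.5000, 1.2500]] (det J = 1.5000).
Solving J·Δ = −F gives Δ = (3.2500, 5.0000).
Then the next iterate is (x, y)₁ = (2.7500, 5.5000).

(2.7500, 5.5000)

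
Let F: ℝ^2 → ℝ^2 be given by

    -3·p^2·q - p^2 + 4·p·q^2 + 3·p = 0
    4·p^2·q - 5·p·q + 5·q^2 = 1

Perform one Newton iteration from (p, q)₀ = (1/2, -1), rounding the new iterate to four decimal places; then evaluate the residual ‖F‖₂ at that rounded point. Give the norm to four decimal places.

1.6804

At (1/2, -1): F = (4.0000, 5.5000).
Jacobian J = [[-6·p·q - 2·p + 4·q^2 + 3, -3·p^2 + 8·p·q], [8·p·q - 5·q, 4·p^2 - 5·p + 10·q]].
At the point, J = [[9.0000, -4.7500], [1.0000, -11.5000]] (det J = -98.7500).
Solving J·Δ = −F gives Δ = (-0.2013, 0.4608).
Then the next iterate is (p, q)₁ = (0.2987, -0.5392).
Re-evaluating at (0.2987, -0.5392): F = (1.298575, 1.066545), so ‖F‖₂ = 1.6804.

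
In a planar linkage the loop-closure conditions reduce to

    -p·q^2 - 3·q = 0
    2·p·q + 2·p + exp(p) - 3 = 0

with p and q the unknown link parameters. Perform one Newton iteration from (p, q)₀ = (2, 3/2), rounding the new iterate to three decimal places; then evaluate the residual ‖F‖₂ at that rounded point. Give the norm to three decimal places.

4.639

At (2, 3/2): F = (-9.000, 14.38906).
Jacobian J = [[-q^2, -2·p·q - 3], [2·q + exp(p) + 2, 2·p]].
At the point, J = [[-2.250, -9.000], [12.38906, 4.000]] (det J = 102.50150).
Solving J·Δ = −F gives Δ = (-0.912, -0.772).
Then the next iterate is (p, q)₁ = (1.088, 0.728).
Re-evaluating at (1.088, 0.728): F = (-2.76062, 3.72846), so ‖F‖₂ = 4.639.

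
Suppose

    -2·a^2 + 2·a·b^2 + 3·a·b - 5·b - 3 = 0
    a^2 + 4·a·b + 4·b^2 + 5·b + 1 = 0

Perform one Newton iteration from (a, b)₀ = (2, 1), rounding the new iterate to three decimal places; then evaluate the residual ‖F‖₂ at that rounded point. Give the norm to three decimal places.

11.707

At (2, 1): F = (-6.000, 22.000).
Jacobian J = [[-4·a + 2·b^2 + 3·b, 4·a·b + 3·a - 5], [2·a + 4·b, 4·a + 8·b + 5]].
At the point, J = [[-3.000, 9.000], [8.000, 21.000]] (det J = -135.000).
Solving J·Δ = −F gives Δ = (-2.400, -0.133).
Then the next iterate is (a, b)₁ = (-0.400, 0.867).
Re-evaluating at (-0.400, 0.867): F = (-9.29675, 7.11456), so ‖F‖₂ = 11.707.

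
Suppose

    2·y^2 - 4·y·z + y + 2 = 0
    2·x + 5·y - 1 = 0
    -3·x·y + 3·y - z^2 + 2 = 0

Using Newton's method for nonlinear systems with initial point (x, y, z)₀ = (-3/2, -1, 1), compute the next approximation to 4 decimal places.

(-4.5000, 2.0000, 4.5000)

At (-3/2, -1, 1): F = (7.0000, -9.0000, -6.5000).
Jacobian J = [[0, 4·y - 4·z + 1, -4·y], [2, 5, 0], [-3·y, -3·x + 3, -2·z]].
At the point, J = [[0.0000, -7.0000, 4.0000], [2.0000, 5.0000, 0.0000], [3.0000, 7.5000, -2.0000]] (det J = -28.0000).
Solving J·Δ = −F gives Δ = (-3.0000, 3.0000, 3.5000).
Then the next iterate is (x, y, z)₁ = (-4.5000, 2.0000, 4.5000).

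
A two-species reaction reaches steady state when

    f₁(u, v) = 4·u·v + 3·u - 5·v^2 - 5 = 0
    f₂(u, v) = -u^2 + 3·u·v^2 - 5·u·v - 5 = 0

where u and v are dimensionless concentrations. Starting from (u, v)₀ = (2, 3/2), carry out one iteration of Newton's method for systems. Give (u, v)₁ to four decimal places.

At (2, 3/2): F = (1.7500, -10.5000).
Jacobian J = [[4·v + 3, 4·u - 10·v], [-2·u + 3·v^2 - 5·v, 6·u·v - 5·u]].
At the point, J = [[9.0000, -7.0000], [-4.7500, 8.0000]] (det J = 38.7500).
Solving J·Δ = −F gives Δ = (1.5355, 2.2242).
Then the next iterate is (u, v)₁ = (3.5355, 3.7242).

(3.5355, 3.7242)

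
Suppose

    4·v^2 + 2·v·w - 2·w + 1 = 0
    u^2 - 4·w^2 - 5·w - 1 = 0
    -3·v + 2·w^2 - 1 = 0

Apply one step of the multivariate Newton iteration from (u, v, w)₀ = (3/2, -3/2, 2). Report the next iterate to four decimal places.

(1.5981, -0.7722, 0.8354)

At (3/2, -3/2, 2): F = (0.0000, -24.7500, 11.5000).
Jacobian J = [[0, 8·v + 2·w, 2·v - 2], [2·u, 0, -8·w - 5], [0, -3, 4·w]].
At the point, J = [[0.0000, -8.0000, -5.0000], [3.0000, 0.0000, -21.0000], [0.0000, -3.0000, 8.0000]] (det J = 237.0000).
Solving J·Δ = −F gives Δ = (0.0981, 0.7278, -1.1646).
Then the next iterate is (u, v, w)₁ = (1.5981, -0.7722, 0.8354).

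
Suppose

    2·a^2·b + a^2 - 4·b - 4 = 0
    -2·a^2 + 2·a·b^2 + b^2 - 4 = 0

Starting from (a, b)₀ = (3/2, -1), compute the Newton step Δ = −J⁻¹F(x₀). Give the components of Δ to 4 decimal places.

At (3/2, -1): F = (-2.2500, -4.5000).
Jacobian J = [[4·a·b + 2·a, 2·a^2 - 4], [-4·a + 2·b^2, 4·a·b + 2·b]].
At the point, J = [[-3.0000, 0.5000], [-4.0000, -8.0000]] (det J = 26.0000).
Solving J·Δ = −F gives Δ = (-0.7788, -0.1731).

(-0.7788, -0.1731)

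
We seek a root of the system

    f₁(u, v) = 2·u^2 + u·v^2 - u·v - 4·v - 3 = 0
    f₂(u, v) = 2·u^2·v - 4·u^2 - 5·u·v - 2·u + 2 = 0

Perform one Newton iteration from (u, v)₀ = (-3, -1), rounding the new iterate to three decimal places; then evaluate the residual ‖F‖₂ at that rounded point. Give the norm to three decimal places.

15.919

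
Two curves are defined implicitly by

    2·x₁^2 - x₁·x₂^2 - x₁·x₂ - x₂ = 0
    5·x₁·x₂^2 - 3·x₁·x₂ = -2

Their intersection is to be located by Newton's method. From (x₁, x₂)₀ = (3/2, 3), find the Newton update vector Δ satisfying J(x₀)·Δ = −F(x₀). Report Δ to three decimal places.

(0.142, -1.509)

At (3/2, 3): F = (-16.500, 56.000).
Jacobian J = [[4·x₁ - x₂^2 - x₂, -2·x₁·x₂ - x₁ - 1], [5·x₂^2 - 3·x₂, 10·x₁·x₂ - 3·x₁]].
At the point, J = [[-6.000, -11.500], [36.000, 40.500]] (det J = 171.000).
Solving J·Δ = −F gives Δ = (0.142, -1.509).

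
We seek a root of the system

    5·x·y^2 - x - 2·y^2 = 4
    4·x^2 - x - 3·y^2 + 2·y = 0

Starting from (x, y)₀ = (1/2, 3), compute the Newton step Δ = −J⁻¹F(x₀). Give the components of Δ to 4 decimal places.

(0.0863, -1.2651)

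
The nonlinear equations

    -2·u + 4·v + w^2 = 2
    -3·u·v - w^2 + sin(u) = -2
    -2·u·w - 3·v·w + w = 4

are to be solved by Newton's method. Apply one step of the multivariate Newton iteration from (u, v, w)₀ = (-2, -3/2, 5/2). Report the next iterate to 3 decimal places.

(-0.712, -0.578, 1.827)

At (-2, -3/2, 5/2): F = (2.250, -14.15930, 19.750).
Jacobian J = [[-2, 4, 2·w], [-3·v + cos(u), -3·u, -2·w], [-2·w, -3·w, -2·u - 3·v + 1]].
At the point, J = [[-2.000, 4.000, 5.000], [4.08385, 6.000, -5.000], [-5.000, -7.500, 9.500]] (det J = -97.33091).
Solving J·Δ = −F gives Δ = (1.288, 0.922, -0.673).
Then the next iterate is (u, v, w)₁ = (-0.712, -0.578, 1.827).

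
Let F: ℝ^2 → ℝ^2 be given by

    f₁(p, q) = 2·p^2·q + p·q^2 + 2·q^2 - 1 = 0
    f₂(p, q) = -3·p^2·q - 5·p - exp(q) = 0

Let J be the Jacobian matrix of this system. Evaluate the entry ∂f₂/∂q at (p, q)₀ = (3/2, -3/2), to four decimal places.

-6.9731

∂f₂/∂q = -3·p^2 - exp(q).
At (3/2, -3/2) this is -6.9731.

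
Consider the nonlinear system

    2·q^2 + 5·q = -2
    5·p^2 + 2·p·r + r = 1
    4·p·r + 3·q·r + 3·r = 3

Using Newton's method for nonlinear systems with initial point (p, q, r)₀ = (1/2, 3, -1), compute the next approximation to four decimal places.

(0.5571, 0.9412, -0.2106)

At (1/2, 3, -1): F = (35.0000, -1.7500, -17.0000).
Jacobian J = [[0, 4·q + 5, 0], [10·p + 2·r, 0, 2·p + 1], [4·r, 3·r, 4·p + 3·q + 3]].
At the point, J = [[0.0000, 17.0000, 0.0000], [3.0000, 0.0000, 2.0000], [-4.0000, -3.0000, 14.0000]] (det J = -850.0000).
Solving J·Δ = −F gives Δ = (0.0571, -2.0588, 0.7894).
Then the next iterate is (p, q, r)₁ = (0.5571, 0.9412, -0.2106).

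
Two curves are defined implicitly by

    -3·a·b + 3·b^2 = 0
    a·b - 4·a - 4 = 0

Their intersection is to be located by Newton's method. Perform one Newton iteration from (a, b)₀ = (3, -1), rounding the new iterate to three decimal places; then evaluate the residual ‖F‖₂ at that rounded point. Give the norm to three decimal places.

0.548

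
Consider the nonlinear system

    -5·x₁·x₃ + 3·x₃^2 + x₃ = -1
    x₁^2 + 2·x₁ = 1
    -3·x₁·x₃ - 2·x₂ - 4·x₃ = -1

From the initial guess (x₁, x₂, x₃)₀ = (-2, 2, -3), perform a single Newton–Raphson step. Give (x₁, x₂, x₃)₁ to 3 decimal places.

At (-2, 2, -3): F = (-5.000, -1.000, -9.000).
Jacobian J = [[-5·x₃, 0, -5·x₁ + 6·x₃ + 1], [2·x₁ + 2, 0, 0], [-3·x₃, -2, -3·x₁ - 4]].
At the point, J = [[15.000, 0.000, -7.000], [-2.000, 0.000, 0.000], [9.000, -2.000, 2.000]] (det J = -28.000).
Solving J·Δ = −F gives Δ = (-0.500, -8.536, -1.786).
Then the next iterate is (x₁, x₂, x₃)₁ = (-2.500, -6.536, -4.786).

(-2.500, -6.536, -4.786)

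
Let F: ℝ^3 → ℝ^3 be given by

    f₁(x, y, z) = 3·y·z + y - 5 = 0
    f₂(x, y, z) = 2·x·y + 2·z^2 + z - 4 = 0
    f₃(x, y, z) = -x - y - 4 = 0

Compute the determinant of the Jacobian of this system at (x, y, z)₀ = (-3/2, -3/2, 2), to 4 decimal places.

J = [[0, 3·z + 1, 3·y], [2·y, 2·x, 4·z + 1], [-1, -1, 0]].
At the point, J = [[0.0000, 7.0000, -4.5000], [-3.0000, -3.0000, 9.0000], [-1.0000, -1.0000, 0.0000]].
det J = -63.0000.

-63.0000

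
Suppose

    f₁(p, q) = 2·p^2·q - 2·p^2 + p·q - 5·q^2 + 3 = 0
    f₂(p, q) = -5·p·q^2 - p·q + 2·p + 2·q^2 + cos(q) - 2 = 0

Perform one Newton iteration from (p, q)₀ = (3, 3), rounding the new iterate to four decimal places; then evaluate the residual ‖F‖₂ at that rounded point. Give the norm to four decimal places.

34.5819

At (3, 3): F = (3.0000, -122.989992).
Jacobian J = [[4·p·q - 4·p + q, 2·p^2 + p - 10·q], [-5·q^2 - q + 2, -10·p·q - p + 4·q - sin(q)]].
At the point, J = [[27.0000, -9.0000], [-46.0000, -81.141120]] (det J = -2604.810240).
Solving J·Δ = −F gives Δ = (-0.5184, -1.2219).
Then the next iterate is (p, q)₁ = (2.4816, 1.7781).
Re-evaluating at (2.4816, 1.7781): F = (1.187941, -34.561500), so ‖F‖₂ = 34.5819.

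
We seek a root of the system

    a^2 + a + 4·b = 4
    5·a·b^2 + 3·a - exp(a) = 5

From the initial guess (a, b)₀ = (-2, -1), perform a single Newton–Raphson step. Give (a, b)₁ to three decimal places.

At (-2, -1): F = (-6.000, -21.13534).
Jacobian J = [[2·a + 1, 4], [5·b^2 - exp(a) + 3, 10·a·b]].
At the point, J = [[-3.000, 4.000], [7.86466, 20.000]] (det J = -91.45866).
Solving J·Δ = −F gives Δ = (-0.388, 1.209).
Then the next iterate is (a, b)₁ = (-2.388, 0.209).

(-2.388, 0.209)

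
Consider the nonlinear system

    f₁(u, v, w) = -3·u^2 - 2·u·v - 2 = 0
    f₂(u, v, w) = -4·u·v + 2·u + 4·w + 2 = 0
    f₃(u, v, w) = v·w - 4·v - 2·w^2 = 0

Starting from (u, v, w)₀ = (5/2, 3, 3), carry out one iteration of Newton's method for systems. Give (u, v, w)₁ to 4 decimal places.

At (5/2, 3, 3): F = (-35.7500, -11.0000, -21.0000).
Jacobian J = [[-6·u - 2·v, -2·u, 0], [-4·v + 2, -4·u, 4], [0, w - 4, v - 4·w]].
At the point, J = [[-21.0000, -5.0000, 0.0000], [-10.0000, -10.0000, 4.0000], [0.0000, -1.0000, -9.0000]] (det J = -1524.0000).
Solving J·Δ = −F gives Δ = (-1.6047, -0.4104, -2.2877).
Then the next iterate is (u, v, w)₁ = (0.8953, 2.5896, 0.7123).

(0.8953, 2.5896, 0.7123)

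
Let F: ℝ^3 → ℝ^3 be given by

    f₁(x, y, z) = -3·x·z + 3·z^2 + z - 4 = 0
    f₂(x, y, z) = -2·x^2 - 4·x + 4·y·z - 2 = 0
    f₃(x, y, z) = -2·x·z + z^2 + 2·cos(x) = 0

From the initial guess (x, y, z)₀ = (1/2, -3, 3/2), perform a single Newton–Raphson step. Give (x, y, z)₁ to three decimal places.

At (1/2, -3, 3/2): F = (2.000, -22.500, 2.50517).
Jacobian J = [[-3·z, 0, -3·x + 6·z + 1], [-4·x - 4, 4·z, 4·y], [-2·z - 2·sin(x), 0, -2·x + 2·z]].
At the point, J = [[-4.500, 0.000, 8.500], [-6.000, 6.000, -12.000], [-3.95885, 0.000, 2.000]] (det J = 147.90140).
Solving J·Δ = −F gives Δ = (0.702, 4.724, 0.136).
Then the next iterate is (x, y, z)₁ = (1.202, 1.724, 1.636).

(1.202, 1.724, 1.636)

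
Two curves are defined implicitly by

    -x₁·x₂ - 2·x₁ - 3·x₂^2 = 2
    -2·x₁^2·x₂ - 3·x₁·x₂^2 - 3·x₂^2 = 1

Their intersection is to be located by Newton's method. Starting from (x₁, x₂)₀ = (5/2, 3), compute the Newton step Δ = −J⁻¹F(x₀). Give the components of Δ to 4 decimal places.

At (5/2, 3): F = (-41.5000, -133.0000).
Jacobian J = [[-x₂ - 2, -x₁ - 6·x₂], [-4·x₁·x₂ - 3·x₂^2, -2·x₁^2 - 6·x₁·x₂ - 6·x₂]].
At the point, J = [[-5.0000, -20.5000], [-57.0000, -75.5000]] (det J = -791.0000).
Solving J·Δ = −F gives Δ = (0.5142, -2.1498).

(0.5142, -2.1498)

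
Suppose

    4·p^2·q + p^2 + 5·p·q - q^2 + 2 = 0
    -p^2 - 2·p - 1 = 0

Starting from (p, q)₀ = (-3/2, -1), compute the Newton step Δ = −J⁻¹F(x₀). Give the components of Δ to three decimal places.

(0.250, -0.786)

At (-3/2, -1): F = (1.750, -0.250).
Jacobian J = [[8·p·q + 2·p + 5·q, 4·p^2 + 5·p - 2·q], [-2·p - 2, 0]].
At the point, J = [[4.000, 3.500], [1.000, 0.000]] (det J = -3.500).
Solving J·Δ = −F gives Δ = (0.250, -0.786).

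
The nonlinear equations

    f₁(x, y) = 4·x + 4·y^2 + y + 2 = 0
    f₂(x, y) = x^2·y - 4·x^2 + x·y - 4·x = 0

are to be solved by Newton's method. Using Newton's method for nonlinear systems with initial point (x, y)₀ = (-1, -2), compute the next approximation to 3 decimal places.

(-1.000, -1.200)

At (-1, -2): F = (12.000, 0.000).
Jacobian J = [[4, 8·y + 1], [2·x·y - 8·x + y - 4, x^2 + x]].
At the point, J = [[4.000, -15.000], [6.000, 0.000]] (det J = 90.000).
Solving J·Δ = −F gives Δ = (0.000, 0.800).
Then the next iterate is (x, y)₁ = (-1.000, -1.200).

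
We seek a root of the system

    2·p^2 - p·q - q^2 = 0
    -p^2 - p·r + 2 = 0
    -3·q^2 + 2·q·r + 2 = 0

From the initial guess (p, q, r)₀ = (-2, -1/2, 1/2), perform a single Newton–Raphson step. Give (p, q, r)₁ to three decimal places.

At (-2, -1/2, 1/2): F = (6.750, -1.000, 0.750).
Jacobian J = [[4·p - q, -p - 2·q, 0], [-2·p - r, 0, -p], [0, -6·q + 2·r, 2·q]].
At the point, J = [[-7.500, 3.000, 0.000], [3.500, 0.000, 2.000], [0.000, 4.000, -1.000]] (det J = 70.500).
Solving J·Δ = −F gives Δ = (0.745, -0.388, -0.803).
Then the next iterate is (p, q, r)₁ = (-1.255, -0.888, -0.303).

(-1.255, -0.888, -0.303)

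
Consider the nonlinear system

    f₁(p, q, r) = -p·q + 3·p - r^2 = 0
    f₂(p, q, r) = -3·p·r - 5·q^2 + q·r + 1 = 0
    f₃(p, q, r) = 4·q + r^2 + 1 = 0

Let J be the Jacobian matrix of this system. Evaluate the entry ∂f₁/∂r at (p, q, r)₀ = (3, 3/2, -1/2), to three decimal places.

∂f₁/∂r = -2·r.
At (3, 3/2, -1/2) this is 1.000.

1.000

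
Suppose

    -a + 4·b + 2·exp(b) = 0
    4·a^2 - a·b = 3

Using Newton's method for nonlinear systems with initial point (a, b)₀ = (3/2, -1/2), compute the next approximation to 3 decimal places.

(1.001, -0.157)

At (3/2, -1/2): F = (-2.28694, 6.750).
Jacobian J = [[-1, 2·exp(b) + 4], [8·a - b, -a]].
At the point, J = [[-1.000, 5.21306], [12.500, -1.500]] (det J = -63.66327).
Solving J·Δ = −F gives Δ = (-0.499, 0.343).
Then the next iterate is (a, b)₁ = (1.001, -0.157).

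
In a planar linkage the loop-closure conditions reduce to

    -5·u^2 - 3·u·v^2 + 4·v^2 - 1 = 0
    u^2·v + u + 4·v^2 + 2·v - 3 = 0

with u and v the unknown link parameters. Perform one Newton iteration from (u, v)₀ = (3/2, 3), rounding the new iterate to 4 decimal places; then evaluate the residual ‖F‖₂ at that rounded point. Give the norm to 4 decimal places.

At (3/2, 3): F = (-16.7500, 47.2500).
Jacobian J = [[-10·u - 3·v^2, -6·u·v + 8·v], [2·u·v + 1, u^2 + 8·v + 2]].
At the point, J = [[-42.0000, -3.0000], [10.0000, 28.2500]] (det J = -1156.5000).
Solving J·Δ = −F gives Δ = (-0.2866, -1.5711).
Then the next iterate is (u, v)₁ = (1.2134, 1.4289).
Re-evaluating at (1.2134, 1.4289): F = (-7.627074, 11.342047), so ‖F‖₂ = 13.6680.

13.6680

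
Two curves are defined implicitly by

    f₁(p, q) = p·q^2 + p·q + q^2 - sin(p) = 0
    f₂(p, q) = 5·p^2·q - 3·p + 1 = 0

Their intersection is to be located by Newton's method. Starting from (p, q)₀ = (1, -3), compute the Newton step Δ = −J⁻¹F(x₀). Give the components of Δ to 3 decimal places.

(-0.346, 1.115)

At (1, -3): F = (14.15853, -17.000).
Jacobian J = [[q^2 + q - cos(p), 2·p·q + p + 2·q], [10·p·q - 3, 5·p^2]].
At the point, J = [[5.45970, -11.000], [-33.000, 5.000]] (det J = -335.70151).
Solving J·Δ = −F gives Δ = (-0.346, 1.115).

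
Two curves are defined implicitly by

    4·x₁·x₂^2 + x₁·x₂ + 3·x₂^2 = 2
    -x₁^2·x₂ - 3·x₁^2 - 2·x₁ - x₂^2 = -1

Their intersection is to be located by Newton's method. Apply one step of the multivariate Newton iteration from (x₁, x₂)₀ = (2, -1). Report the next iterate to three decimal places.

At (2, -1): F = (7.000, -12.000).
Jacobian J = [[4·x₂^2 + x₂, 8·x₁·x₂ + x₁ + 6·x₂], [-2·x₁·x₂ - 6·x₁ - 2, -x₁^2 - 2·x₂]].
At the point, J = [[3.000, -20.000], [-10.000, -2.000]] (det J = -206.000).
Solving J·Δ = −F gives Δ = (-1.233, 0.165).
Then the next iterate is (x₁, x₂)₁ = (0.767, -0.835).

(0.767, -0.835)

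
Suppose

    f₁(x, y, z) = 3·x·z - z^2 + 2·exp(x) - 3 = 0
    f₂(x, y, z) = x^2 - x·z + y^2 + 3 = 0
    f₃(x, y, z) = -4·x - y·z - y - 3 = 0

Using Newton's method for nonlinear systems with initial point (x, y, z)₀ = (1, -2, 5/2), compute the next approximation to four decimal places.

(0.9676, -1.0294, 4.1338)

At (1, -2, 5/2): F = (3.686564, 5.5000, 0.0000).
Jacobian J = [[3·z + 2·exp(x), 0, 3·x - 2·z], [2·x - z, 2·y, -x], [-4, -z - 1, -y]].
At the point, J = [[12.936564, 0.0000, -2.0000], [-0.5000, -4.0000, -1.0000], [-4.0000, -3.5000, 2.0000]] (det J = -120.270482).
Solving J·Δ = −F gives Δ = (-0.0324, 0.9706, 1.6338).
Then the next iterate is (x, y, z)₁ = (0.9676, -1.0294, 4.1338).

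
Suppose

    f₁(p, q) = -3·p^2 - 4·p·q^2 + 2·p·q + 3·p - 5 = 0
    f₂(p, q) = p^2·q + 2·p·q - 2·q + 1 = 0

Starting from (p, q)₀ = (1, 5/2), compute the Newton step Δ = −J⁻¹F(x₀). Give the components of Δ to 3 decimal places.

At (1, 5/2): F = (-25.000, 3.500).
Jacobian J = [[-6·p - 4·q^2 + 2·q + 3, -8·p·q + 2·p], [2·p·q + 2·q, p^2 + 2·p - 2]].
At the point, J = [[-23.000, -18.000], [10.000, 1.000]] (det J = 157.000).
Solving J·Δ = −F gives Δ = (-0.242, -1.080).

(-0.242, -1.080)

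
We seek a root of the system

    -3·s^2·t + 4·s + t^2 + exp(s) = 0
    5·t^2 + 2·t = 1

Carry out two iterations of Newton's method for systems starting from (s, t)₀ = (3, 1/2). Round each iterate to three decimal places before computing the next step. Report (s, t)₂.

(-0.073, 0.291)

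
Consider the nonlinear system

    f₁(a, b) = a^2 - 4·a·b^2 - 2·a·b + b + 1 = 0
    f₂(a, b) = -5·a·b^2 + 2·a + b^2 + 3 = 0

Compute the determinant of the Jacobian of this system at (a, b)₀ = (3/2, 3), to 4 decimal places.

J = [[2·a - 4·b^2 - 2·b, -8·a·b - 2·a + 1], [-5·b^2 + 2, -10·a·b + 2·b]].
At the point, J = [[-39.0000, -38.0000], [-43.0000, -39.0000]].
det J = -113.0000.

-113.0000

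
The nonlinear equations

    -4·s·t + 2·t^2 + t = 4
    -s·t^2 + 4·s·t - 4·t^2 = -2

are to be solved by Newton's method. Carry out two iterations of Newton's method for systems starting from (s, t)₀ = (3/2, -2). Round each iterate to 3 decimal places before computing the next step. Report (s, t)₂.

(4.276, 0.200)

At (3/2, -2): F = (14.000, -32.000).
Jacobian J = [[-4·t, -4·s + 4·t + 1], [-t^2 + 4·t, -2·s·t + 4·s - 8·t]].
At the point, J = [[8.000, -13.000], [-12.000, 28.000]] (det J = 68.000).
Solving J·Δ = −F gives Δ = (0.353, 1.294).
Then the next iterate is (s, t)₁ = (1.853, -0.706).
Round to (1.853, -0.706) and repeat: F = (1.52374, -6.15022), J = [[2.824, -9.236], [-3.32244, 15.67644]].
Δ = (2.423, 0.906), so (s, t)₂ = (4.276, 0.200).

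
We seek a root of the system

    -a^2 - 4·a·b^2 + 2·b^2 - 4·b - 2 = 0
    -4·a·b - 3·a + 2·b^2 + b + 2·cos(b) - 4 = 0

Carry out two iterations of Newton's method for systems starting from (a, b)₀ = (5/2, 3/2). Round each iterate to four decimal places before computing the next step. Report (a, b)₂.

(-0.2499, 0.3835)

At (5/2, 3/2): F = (-32.2500, -20.358526).
Jacobian J = [[-2·a - 4·b^2, -8·a·b + 4·b - 4], [-4·b - 3, -4·a + 4·b - 2·sin(b) + 1]].
At the point, J = [[-14.0000, -28.0000], [-9.0000, -4.994990]] (det J = -182.070140).
Solving J·Δ = −F gives Δ = (-2.2461, -0.0287).
Then the next iterate is (a, b)₁ = (0.2539, 1.4713).
Round to (0.2539, 1.4713) and repeat: F = (-5.818711, -0.256540), J = [[-9.166695, -1.103305], [-8.8852, 3.879491]].
Δ = (-0.5038, -1.0878), so (a, b)₂ = (-0.2499, 0.3835).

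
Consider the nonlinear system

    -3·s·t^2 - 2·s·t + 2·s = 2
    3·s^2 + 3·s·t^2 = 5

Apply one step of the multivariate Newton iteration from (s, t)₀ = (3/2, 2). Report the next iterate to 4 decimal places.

(1.4960, 0.9074)

At (3/2, 2): F = (-23.0000, 19.7500).
Jacobian J = [[-3·t^2 - 2·t + 2, -6·s·t - 2·s], [6·s + 3·t^2, 6·s·t]].
At the point, J = [[-14.0000, -21.0000], [21.0000, 18.0000]] (det J = 189.0000).
Solving J·Δ = −F gives Δ = (-0.0040, -1.0926).
Then the next iterate is (s, t)₁ = (1.4960, 0.9074).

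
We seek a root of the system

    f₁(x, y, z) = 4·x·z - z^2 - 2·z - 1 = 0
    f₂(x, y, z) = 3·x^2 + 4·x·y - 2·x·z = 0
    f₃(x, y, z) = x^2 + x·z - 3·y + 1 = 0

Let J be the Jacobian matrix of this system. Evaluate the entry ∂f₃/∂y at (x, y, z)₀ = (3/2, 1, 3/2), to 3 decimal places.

-3.000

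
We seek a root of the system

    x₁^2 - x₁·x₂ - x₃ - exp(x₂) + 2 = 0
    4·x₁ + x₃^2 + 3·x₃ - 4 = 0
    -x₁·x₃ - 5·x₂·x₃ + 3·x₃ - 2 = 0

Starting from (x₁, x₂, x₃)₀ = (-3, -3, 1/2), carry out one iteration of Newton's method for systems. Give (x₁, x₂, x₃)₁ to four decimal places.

(0.5147, 0.0986, 0.5478)

At (-3, -3, 1/2): F = (1.450213, -14.2500, 8.5000).
Jacobian J = [[2·x₁ - x₂, -x₁ - exp(x₂), -1], [4, 0, 2·x₃ + 3], [-x₃, -5·x₃, -x₁ - 5·x₂ + 3]].
At the point, J = [[-3.0000, 2.950213, -1.0000], [4.0000, 0.0000, 4.0000], [-0.5000, -2.5000, 21.0000]] (det J = -273.718312).
Solving J·Δ = −F gives Δ = (3.5147, 3.0986, 0.0478).
Then the next iterate is (x₁, x₂, x₃)₁ = (0.5147, 0.0986, 0.5478).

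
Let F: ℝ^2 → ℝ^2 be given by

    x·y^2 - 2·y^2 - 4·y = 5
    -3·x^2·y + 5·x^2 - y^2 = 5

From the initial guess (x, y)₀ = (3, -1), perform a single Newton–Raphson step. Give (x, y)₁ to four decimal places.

(1.4943, -1.2510)

At (3, -1): F = (0.0000, 66.0000).
Jacobian J = [[y^2, 2·x·y - 4·y - 4], [-6·x·y + 10·x, -3·x^2 - 2·y]].
At the point, J = [[1.0000, -6.0000], [48.0000, -25.0000]] (det J = 263.0000).
Solving J·Δ = −F gives Δ = (-1.5057, -0.2510).
Then the next iterate is (x, y)₁ = (1.4943, -1.2510).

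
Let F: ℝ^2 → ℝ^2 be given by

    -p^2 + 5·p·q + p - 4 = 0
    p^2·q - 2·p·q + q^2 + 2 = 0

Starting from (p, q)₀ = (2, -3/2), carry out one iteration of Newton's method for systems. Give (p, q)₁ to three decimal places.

(1.667, 0.250)

At (2, -3/2): F = (-21.000, 4.250).
Jacobian J = [[-2·p + 5·q + 1, 5·p], [2·p·q - 2·q, p^2 - 2·p + 2·q]].
At the point, J = [[-10.500, 10.000], [-3.000, -3.000]] (det J = 61.500).
Solving J·Δ = −F gives Δ = (-0.333, 1.750).
Then the next iterate is (p, q)₁ = (1.667, 0.250).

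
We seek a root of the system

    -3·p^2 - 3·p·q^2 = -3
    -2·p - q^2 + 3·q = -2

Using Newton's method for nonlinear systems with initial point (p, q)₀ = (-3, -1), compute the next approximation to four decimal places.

(-2.9231, -1.7692)

At (-3, -1): F = (-15.0000, 4.0000).
Jacobian J = [[-6·p - 3·q^2, -6·p·q], [-2, -2·q + 3]].
At the point, J = [[15.0000, -18.0000], [-2.0000, 5.0000]] (det J = 39.0000).
Solving J·Δ = −F gives Δ = (0.0769, -0.7692).
Then the next iterate is (p, q)₁ = (-2.9231, -1.7692).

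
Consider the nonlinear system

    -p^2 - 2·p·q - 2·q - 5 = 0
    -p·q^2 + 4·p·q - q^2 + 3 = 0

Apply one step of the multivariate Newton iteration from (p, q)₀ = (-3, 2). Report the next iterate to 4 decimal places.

(0.1667, 1.9167)

At (-3, 2): F = (-6.0000, -13.0000).
Jacobian J = [[-2·p - 2·q, -2·p - 2], [-q^2 + 4·q, -2·p·q + 4·p - 2·q]].
At the point, J = [[2.0000, 4.0000], [4.0000, -4.0000]] (det J = -24.0000).
Solving J·Δ = −F gives Δ = (3.1667, -0.0833).
Then the next iterate is (p, q)₁ = (0.1667, 1.9167).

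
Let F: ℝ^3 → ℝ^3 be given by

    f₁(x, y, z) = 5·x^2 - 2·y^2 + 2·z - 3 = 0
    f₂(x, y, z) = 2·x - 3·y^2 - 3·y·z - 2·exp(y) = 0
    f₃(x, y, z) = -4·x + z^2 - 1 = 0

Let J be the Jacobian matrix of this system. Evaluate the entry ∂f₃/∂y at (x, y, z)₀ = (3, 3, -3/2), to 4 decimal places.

0.0000

∂f₃/∂y = 0.
At (3, 3, -3/2) this is 0.0000.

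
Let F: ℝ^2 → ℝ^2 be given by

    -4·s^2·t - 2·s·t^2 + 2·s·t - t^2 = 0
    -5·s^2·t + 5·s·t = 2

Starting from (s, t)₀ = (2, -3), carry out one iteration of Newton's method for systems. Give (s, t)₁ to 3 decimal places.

(1.606, -1.974)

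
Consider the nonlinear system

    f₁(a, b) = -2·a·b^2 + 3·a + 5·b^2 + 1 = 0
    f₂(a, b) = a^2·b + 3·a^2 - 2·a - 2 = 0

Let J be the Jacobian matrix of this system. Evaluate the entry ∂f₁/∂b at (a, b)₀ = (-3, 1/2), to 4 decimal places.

11.0000

∂f₁/∂b = -4·a·b + 10·b.
At (-3, 1/2) this is 11.0000.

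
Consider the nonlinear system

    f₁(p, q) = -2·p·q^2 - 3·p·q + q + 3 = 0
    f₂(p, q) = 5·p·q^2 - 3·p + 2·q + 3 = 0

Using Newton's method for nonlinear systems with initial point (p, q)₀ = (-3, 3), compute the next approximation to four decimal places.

At (-3, 3): F = (87.0000, -117.0000).
Jacobian J = [[-2·q^2 - 3·q, -4·p·q - 3·p + 1], [5·q^2 - 3, 10·p·q + 2]].
At the point, J = [[-27.0000, 46.0000], [42.0000, -88.0000]] (det J = 444.0000).
Solving J·Δ = −F gives Δ = (5.1216, 1.1149).
Then the next iterate is (p, q)₁ = (2.1216, 4.1149).

(2.1216, 4.1149)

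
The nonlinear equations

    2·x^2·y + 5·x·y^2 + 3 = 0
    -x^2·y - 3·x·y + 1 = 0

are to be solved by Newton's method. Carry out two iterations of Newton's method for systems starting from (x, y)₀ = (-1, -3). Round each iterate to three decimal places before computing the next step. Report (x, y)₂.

At (-1, -3): F = (-48.000, -5.000).
Jacobian J = [[4·x·y + 5·y^2, 2·x^2 + 10·x·y], [-2·x·y - 3·y, -x^2 - 3·x]].
At the point, J = [[57.000, 32.000], [3.000, 2.000]] (det J = 18.000).
Solving J·Δ = −F gives Δ = (-3.556, 7.833).
Then the next iterate is (x, y)₁ = (-4.556, 4.833).
Round to (-4.556, 4.833) and repeat: F = (-328.45423, -33.26179), J = [[28.71285, -178.67721], [29.53930, -7.08914]].
Δ = (0.712, -1.724), so (x, y)₂ = (-3.844, 3.109).

(-3.844, 3.109)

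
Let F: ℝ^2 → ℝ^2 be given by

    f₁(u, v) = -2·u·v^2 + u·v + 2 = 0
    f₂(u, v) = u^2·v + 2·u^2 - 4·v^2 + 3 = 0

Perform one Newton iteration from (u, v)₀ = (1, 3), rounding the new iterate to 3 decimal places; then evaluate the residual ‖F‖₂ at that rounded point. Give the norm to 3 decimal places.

6.483

At (1, 3): F = (-13.000, -28.000).
Jacobian J = [[-2·v^2 + v, -4·u·v + u], [2·u·v + 4·u, u^2 - 8·v]].
At the point, J = [[-15.000, -11.000], [10.000, -23.000]] (det J = 455.000).
Solving J·Δ = −F gives Δ = (0.020, -1.209).
Then the next iterate is (u, v)₁ = (1.020, 1.791).
Re-evaluating at (1.020, 1.791): F = (-2.71685, -5.88657), so ‖F‖₂ = 6.483.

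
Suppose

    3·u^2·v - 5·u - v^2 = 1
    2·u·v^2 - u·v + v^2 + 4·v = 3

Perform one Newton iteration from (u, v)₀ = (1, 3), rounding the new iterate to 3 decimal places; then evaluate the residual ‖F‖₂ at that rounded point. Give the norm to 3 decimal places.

7.739

At (1, 3): F = (-6.000, 33.000).
Jacobian J = [[6·u·v - 5, 3·u^2 - 2·v], [2·v^2 - v, 4·u·v - u + 2·v + 4]].
At the point, J = [[13.000, -3.000], [15.000, 21.000]] (det J = 318.000).
Solving J·Δ = −F gives Δ = (0.085, -1.632).
Then the next iterate is (u, v)₁ = (1.085, 1.368).
Re-evaluating at (1.085, 1.368): F = (-3.46509, 6.92013), so ‖F‖₂ = 7.739.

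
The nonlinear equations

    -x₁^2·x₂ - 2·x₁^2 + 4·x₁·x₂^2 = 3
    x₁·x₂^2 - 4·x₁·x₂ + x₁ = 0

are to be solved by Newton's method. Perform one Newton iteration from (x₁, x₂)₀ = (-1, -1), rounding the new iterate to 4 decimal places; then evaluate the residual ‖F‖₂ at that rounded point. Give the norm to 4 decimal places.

At (-1, -1): F = (-8.0000, -6.0000).
Jacobian J = [[-2·x₁·x₂ - 4·x₁ + 4·x₂^2, -x₁^2 + 8·x₁·x₂], [x₂^2 - 4·x₂ + 1, 2·x₁·x₂ - 4·x₁]].
At the point, J = [[6.0000, 7.0000], [6.0000, 6.0000]] (det J = -6.0000).
Solving J·Δ = −F gives Δ = (-1.0000, 2.0000).
Then the next iterate is (x₁, x₂)₁ = (-2.0000, 1.0000).
Re-evaluating at (-2.0000, 1.0000): F = (-23.0000, 4.0000), so ‖F‖₂ = 23.3452.

23.3452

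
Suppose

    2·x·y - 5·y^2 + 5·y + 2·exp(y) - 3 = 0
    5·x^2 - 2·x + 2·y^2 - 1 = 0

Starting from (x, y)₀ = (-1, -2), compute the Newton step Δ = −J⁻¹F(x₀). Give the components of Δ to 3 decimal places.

At (-1, -2): F = (-28.72933, 14.000).
Jacobian J = [[2·y, 2·x - 10·y + 2·exp(y) + 5], [10·x - 2, 4·y]].
At the point, J = [[-4.000, 23.27067], [-12.000, -8.000]] (det J = 311.24805).
Solving J·Δ = −F gives Δ = (0.308, 1.288).

(0.308, 1.288)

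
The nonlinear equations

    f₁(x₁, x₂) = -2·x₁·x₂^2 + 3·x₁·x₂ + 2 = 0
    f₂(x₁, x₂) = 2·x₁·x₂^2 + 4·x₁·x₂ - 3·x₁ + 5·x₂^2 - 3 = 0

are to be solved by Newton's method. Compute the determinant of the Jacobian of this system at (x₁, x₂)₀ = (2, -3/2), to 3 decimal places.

252.000

J = [[-2·x₂^2 + 3·x₂, -4·x₁·x₂ + 3·x₁], [2·x₂^2 + 4·x₂ - 3, 4·x₁·x₂ + 4·x₁ + 10·x₂]].
At the point, J = [[-9.000, 18.000], [-4.500, -19.000]].
det J = 252.000.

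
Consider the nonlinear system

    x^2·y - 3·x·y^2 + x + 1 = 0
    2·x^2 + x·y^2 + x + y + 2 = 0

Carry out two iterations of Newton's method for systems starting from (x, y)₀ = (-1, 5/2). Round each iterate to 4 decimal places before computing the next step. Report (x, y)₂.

At (-1, 5/2): F = (21.2500, -0.7500).
Jacobian J = [[2·x·y - 3·y^2 + 1, x^2 - 6·x·y], [4·x + y^2 + 1, 2·x·y + 1]].
At the point, J = [[-22.7500, 16.0000], [3.2500, -4.0000]] (det J = 39.0000).
Solving J·Δ = −F gives Δ = (1.8718, 1.3333).
Then the next iterate is (x, y)₁ = (0.8718, 3.8333).
Round to (0.8718, 3.8333) and repeat: F = (-33.645939, 21.035564), J = [[-36.398825, -19.291190], [19.181389, 7.683742]].
Δ = (-1.6300, 1.3314), so (x, y)₂ = (-0.7582, 5.1647).

(-0.7582, 5.1647)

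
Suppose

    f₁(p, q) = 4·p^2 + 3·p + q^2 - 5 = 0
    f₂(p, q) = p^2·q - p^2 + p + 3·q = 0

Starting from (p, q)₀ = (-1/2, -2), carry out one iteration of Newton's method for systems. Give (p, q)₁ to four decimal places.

At (-1/2, -2): F = (-1.5000, -7.2500).
Jacobian J = [[8·p + 3, 2·q], [2·p·q - 2·p + 1, p^2 + 3]].
At the point, J = [[-1.0000, -4.0000], [4.0000, 3.2500]] (det J = 12.7500).
Solving J·Δ = −F gives Δ = (2.6569, -1.0392).
Then the next iterate is (p, q)₁ = (2.1569, -3.0392).

(2.1569, -3.0392)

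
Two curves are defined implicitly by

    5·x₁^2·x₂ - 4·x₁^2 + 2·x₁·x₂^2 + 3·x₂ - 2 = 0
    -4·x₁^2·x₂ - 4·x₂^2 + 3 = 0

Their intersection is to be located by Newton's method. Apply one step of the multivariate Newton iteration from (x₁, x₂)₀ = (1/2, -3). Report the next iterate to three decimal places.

(-103.375, 52.500)

At (1/2, -3): F = (-6.750, -30.000).
Jacobian J = [[10·x₁·x₂ - 8·x₁ + 2·x₂^2, 5·x₁^2 + 4·x₁·x₂ + 3], [-8·x₁·x₂, -4·x₁^2 - 8·x₂]].
At the point, J = [[-1.000, -1.750], [12.000, 23.000]] (det J = -2.000).
Solving J·Δ = −F gives Δ = (-103.875, 55.500).
Then the next iterate is (x₁, x₂)₁ = (-103.375, 52.500).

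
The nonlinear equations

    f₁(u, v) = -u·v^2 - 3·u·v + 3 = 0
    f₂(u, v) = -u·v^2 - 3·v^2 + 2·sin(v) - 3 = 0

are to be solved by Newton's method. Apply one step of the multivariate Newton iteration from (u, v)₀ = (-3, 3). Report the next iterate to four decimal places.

(-2.8583, 0.9833)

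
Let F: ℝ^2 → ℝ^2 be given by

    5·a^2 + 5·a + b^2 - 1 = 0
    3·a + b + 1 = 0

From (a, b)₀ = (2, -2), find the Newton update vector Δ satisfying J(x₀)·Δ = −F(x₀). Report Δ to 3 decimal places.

At (2, -2): F = (33.000, 5.000).
Jacobian J = [[10·a + 5, 2·b], [3, 1]].
At the point, J = [[25.000, -4.000], [3.000, 1.000]] (det J = 37.000).
Solving J·Δ = −F gives Δ = (-1.432, -0.703).

(-1.432, -0.703)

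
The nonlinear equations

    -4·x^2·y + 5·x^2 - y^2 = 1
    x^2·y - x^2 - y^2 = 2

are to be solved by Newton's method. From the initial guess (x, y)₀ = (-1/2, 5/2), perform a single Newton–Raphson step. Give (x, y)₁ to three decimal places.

At (-1/2, 5/2): F = (-8.500, -7.875).
Jacobian J = [[-8·x·y + 10·x, -4·x^2 - 2·y], [2·x·y - 2·x, x^2 - 2·y]].
At the point, J = [[5.000, -6.000], [-1.500, -4.750]] (det J = -32.750).
Solving J·Δ = −F gives Δ = (-0.210, -1.592).
Then the next iterate is (x, y)₁ = (-0.710, 0.908).

(-0.710, 0.908)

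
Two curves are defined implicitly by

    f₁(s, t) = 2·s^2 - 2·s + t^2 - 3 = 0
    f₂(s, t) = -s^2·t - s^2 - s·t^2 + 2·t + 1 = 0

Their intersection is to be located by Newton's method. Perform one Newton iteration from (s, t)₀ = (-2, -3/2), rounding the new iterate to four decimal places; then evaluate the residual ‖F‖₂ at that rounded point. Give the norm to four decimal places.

At (-2, -3/2): F = (11.2500, 4.5000).
Jacobian J = [[4·s - 2, 2·t], [-2·s·t - 2·s - t^2, -s^2 - 2·s·t + 2]].
At the point, J = [[-10.0000, -3.0000], [-4.2500, -8.0000]] (det J = 67.2500).
Solving J·Δ = −F gives Δ = (1.1375, -0.0418).
Then the next iterate is (s, t)₁ = (-0.8625, -1.5418).
Re-evaluating at (-0.8625, -1.5418): F = (2.589960, 0.369738), so ‖F‖₂ = 2.6162.

2.6162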